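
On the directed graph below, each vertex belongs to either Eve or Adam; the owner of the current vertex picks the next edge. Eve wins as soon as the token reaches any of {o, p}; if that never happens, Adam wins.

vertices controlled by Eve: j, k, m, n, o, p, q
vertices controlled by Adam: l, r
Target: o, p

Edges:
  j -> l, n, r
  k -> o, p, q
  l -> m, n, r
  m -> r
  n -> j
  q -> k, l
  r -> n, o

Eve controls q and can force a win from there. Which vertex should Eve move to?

k

A0 = {o, p}
A1: add {k} — k (Eve) has k→o.
A2: add {q} — q (Eve) has q→k.
A3 = A2; e.g. j (Eve) has no edge into A2. Fixed point.
From q, successor k is in the attractor (rank 1); the other successor l is not.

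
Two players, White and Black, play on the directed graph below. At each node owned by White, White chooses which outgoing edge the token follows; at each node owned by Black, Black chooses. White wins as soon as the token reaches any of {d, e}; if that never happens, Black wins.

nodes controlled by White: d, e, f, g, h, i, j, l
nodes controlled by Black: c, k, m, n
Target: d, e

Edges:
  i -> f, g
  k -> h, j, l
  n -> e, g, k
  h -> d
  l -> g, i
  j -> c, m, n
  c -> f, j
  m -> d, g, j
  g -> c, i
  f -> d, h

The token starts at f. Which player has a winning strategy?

White

A0 = {d, e}
A1: add {f, h} — f (White) has f→d; h (White) has h→d.
f ∈ A1, so White can force the target.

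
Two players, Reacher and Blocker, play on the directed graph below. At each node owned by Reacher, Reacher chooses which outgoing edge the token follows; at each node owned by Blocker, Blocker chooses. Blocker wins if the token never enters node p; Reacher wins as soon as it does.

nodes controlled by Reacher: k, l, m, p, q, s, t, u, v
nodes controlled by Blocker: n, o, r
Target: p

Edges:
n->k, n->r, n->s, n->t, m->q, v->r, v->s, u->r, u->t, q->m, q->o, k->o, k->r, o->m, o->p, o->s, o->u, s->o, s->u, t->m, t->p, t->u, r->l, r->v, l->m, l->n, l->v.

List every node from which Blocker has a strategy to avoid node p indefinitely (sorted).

A0 = {p}
A1: add {t} — t (Reacher) has t→p.
A2: add {u} — u (Reacher) has u→t.
A3: add {s} — s (Reacher) has s→u.
A4: add {v} — v (Reacher) has v→s.
A5: add {l} — l (Reacher) has l→v.
A6: add {r} — r (Blocker): all of {l, v} already in.
A7: add {k} — k (Reacher) has k→r.
A8: add {n} — n (Blocker): all of {k, r, s, t} already in.
A9 = A8; e.g. m (Reacher) has no edge into A8. Fixed point.
Reacher's attractor = {k, l, n, p, r, s, t, u, v}; Blocker avoids the target exactly from the complement.

m, o, q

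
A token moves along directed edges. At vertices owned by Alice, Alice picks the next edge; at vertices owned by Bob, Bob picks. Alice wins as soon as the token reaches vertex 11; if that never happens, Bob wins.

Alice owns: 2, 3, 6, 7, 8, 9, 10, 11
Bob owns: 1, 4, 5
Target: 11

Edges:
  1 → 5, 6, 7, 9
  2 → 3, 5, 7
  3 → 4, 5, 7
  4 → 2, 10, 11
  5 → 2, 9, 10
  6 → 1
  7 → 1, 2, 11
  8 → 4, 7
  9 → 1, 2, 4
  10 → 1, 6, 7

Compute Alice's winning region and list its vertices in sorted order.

2, 3, 4, 5, 7, 8, 9, 10, 11

A0 = {11}
A1: add {7} — 7 (Alice) has 7→11.
A2: add {2, 3, 8, 10} — 2 (Alice) has 2→7; 3 (Alice) has 3→7; 8 (Alice) has 8→7; 10 (Alice) has 10→7.
A3: add {4, 9} — 4 (Bob): all of {2, 10, 11} already in; 9 (Alice) has 9→2.
A4: add {5} — 5 (Bob): all of {2, 9, 10} already in.
A5 = A4; e.g. 1 (Bob) can still go to 6. Fixed point.
Alice's winning region = {2, 3, 4, 5, 7, 8, 9, 10, 11}.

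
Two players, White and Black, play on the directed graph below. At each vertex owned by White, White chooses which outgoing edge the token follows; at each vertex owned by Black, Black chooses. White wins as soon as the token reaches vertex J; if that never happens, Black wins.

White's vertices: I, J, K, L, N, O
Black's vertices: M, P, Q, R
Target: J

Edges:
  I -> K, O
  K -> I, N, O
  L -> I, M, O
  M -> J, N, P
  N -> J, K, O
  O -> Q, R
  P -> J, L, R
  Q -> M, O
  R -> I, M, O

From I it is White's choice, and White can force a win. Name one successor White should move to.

K

A0 = {J}
A1: add {N} — N (White) has N→J.
A2: add {K} — K (White) has K→N.
A3: add {I} — I (White) has I→K.
A4: add {L} — L (White) has L→I.
A5 = A4; e.g. M (Black) can still go to P. Fixed point.
From I, successor K is in the attractor (rank 2); the other successor O is not.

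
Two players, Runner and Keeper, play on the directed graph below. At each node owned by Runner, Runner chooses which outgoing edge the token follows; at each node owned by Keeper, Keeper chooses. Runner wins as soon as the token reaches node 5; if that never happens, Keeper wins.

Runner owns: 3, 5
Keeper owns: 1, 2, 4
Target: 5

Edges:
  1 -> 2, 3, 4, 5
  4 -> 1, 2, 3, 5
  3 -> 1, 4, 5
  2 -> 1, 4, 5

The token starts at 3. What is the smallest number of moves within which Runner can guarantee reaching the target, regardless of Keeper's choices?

1

A0 = {5}
A1: add {3} — 3 (Runner) has 3→5.
A2 = A1; e.g. 1 (Keeper) can still go to 2. Fixed point.
3 enters the attractor at level 1, so Runner can force the target in 1 move from there.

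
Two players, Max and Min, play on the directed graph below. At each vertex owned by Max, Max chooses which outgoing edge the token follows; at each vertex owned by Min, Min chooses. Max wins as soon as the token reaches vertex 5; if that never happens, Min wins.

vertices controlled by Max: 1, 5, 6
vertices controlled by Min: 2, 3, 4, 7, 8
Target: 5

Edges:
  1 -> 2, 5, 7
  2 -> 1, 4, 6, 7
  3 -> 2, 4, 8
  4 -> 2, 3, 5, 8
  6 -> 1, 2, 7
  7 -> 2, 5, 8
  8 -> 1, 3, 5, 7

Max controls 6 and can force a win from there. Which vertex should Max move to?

1

A0 = {5}
A1: add {1} — 1 (Max) has 1→5.
A2: add {6} — 6 (Max) has 6→1.
A3 = A2; e.g. 2 (Min) can still go to 4. Fixed point.
From 6, successor 1 is in the attractor (rank 1); the other successors 2, 7 are not.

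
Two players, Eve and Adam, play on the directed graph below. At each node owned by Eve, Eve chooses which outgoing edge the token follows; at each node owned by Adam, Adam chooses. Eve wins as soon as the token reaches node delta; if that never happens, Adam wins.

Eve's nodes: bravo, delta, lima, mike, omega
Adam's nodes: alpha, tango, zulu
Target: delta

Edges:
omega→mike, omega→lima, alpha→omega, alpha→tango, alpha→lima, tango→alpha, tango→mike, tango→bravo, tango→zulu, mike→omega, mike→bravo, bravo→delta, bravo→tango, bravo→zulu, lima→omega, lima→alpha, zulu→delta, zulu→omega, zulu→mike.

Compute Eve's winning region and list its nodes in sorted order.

bravo, delta, lima, mike, omega, zulu

A0 = {delta}
A1: add {bravo} — bravo (Eve) has bravo→delta.
A2: add {mike} — mike (Eve) has mike→bravo.
A3: add {omega} — omega (Eve) has omega→mike.
A4: add {lima, zulu} — lima (Eve) has lima→omega; zulu (Adam): all of {delta, omega, mike} already in.
A5 = A4; e.g. alpha (Adam) can still go to tango. Fixed point.
Eve's winning region = {bravo, delta, lima, mike, omega, zulu}.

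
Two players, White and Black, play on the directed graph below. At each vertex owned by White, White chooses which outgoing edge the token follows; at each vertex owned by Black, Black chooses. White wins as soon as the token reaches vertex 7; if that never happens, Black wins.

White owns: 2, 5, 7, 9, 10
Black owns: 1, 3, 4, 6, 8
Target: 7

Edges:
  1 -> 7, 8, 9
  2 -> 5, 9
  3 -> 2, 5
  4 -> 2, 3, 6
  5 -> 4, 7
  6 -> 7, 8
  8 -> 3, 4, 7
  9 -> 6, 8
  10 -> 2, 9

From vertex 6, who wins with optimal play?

Black

A0 = {7}
A1: add {5} — 5 (White) has 5→7.
A2: add {2} — 2 (White) has 2→5.
A3: add {3, 10} — 3 (Black): all of {2, 5} already in; 10 (White) has 10→2.
A4 = A3; e.g. 1 (Black) can still go to 8. Fixed point.
6 never enters the attractor, so Black can avoid the target forever.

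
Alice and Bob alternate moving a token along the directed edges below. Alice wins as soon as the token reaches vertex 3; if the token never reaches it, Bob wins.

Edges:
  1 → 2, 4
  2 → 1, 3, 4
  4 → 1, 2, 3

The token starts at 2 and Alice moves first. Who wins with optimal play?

Track states (vertex, player-to-move).
A0 = {(3,Alice), (3,Bob)}
A1: add {(2,Alice), (4,Alice)}.
(2,Alice) ∈ A1 ⇒ Alice forces the target.

Alice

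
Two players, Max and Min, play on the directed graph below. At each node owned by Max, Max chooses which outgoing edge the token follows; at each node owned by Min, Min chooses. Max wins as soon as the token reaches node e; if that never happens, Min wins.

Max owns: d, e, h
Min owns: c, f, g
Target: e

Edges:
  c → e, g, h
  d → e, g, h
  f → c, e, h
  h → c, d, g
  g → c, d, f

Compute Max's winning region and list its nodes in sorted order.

A0 = {e}
A1: add {d} — d (Max) has d→e.
A2: add {h} — h (Max) has h→d.
A3 = A2; e.g. c (Min) can still go to g. Fixed point.
Max's winning region = {d, e, h}.

d, e, h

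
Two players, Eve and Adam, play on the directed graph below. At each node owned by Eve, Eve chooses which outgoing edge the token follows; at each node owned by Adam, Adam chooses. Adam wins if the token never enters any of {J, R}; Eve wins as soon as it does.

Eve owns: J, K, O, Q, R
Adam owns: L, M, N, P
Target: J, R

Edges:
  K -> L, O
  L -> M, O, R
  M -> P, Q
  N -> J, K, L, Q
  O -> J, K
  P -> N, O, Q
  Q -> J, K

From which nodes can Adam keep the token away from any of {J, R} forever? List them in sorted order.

L, M, N, P

A0 = {J, R}
A1: add {O, Q} — O (Eve) has O→J; Q (Eve) has Q→J.
A2: add {K} — K (Eve) has K→O.
A3 = A2; e.g. L (Adam) can still go to M. Fixed point.
Eve's attractor = {J, K, O, Q, R}; Adam avoids the target exactly from the complement.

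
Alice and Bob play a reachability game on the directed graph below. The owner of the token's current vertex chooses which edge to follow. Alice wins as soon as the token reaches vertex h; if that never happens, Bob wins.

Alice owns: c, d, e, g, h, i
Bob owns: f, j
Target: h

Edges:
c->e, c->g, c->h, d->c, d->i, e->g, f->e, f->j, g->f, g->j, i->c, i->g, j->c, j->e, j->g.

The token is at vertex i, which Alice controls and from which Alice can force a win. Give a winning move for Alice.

c

A0 = {h}
A1: add {c} — c (Alice) has c→h.
A2: add {d, i} — d (Alice) has d→c; i (Alice) has i→c.
A3 = A2; e.g. e (Alice) has no edge into A2. Fixed point.
From i, successor c is in the attractor (rank 1); the other successor g is not.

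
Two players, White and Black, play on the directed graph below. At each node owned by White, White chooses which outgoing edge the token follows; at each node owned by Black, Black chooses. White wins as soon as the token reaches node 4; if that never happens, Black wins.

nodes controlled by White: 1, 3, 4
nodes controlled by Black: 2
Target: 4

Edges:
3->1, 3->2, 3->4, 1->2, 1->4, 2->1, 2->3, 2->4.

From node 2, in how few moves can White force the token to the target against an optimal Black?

2

A0 = {4}
A1: add {1, 3} — 1 (White) has 1→4; 3 (White) has 3→4.
A2: add {2} — 2 (Black): all of {1, 3, 4} already in.
A2 = all vertices. Fixed point.
2 enters the attractor at level 2, so White can force the target in 2 moves from there.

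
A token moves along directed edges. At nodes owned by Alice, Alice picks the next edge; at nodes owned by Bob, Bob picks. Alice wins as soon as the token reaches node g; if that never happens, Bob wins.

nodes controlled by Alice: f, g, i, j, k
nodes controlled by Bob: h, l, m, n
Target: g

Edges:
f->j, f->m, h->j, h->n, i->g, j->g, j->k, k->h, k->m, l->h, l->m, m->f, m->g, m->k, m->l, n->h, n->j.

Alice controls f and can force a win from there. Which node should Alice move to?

j

A0 = {g}
A1: add {i, j} — i (Alice) has i→g; j (Alice) has j→g.
A2: add {f} — f (Alice) has f→j.
A3 = A2; e.g. h (Bob) can still go to n. Fixed point.
From f, successor j is in the attractor (rank 1); the other successor m is not.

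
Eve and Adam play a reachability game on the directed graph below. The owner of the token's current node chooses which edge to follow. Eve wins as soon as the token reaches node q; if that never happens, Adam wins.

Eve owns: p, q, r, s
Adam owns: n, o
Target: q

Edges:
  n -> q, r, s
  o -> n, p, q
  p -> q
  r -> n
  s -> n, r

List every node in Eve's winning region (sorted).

A0 = {q}
A1: add {p} — p (Eve) has p→q.
A2 = A1; e.g. n (Adam) can still go to r. Fixed point.
Eve's winning region = {p, q}.

p, q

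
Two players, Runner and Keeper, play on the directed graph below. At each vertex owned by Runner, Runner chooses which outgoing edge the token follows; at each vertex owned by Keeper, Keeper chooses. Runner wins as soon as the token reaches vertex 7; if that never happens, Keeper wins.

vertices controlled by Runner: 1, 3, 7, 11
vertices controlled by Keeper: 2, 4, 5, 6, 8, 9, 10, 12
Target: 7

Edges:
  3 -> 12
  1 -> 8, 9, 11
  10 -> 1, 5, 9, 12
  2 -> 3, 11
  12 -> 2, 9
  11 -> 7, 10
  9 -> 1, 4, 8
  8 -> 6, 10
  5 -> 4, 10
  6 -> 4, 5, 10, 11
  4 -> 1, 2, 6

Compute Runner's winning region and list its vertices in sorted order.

1, 7, 11

A0 = {7}
A1: add {11} — 11 (Runner) has 11→7.
A2: add {1} — 1 (Runner) has 1→11.
A3 = A2; e.g. 2 (Keeper) can still go to 3. Fixed point.
Runner's winning region = {1, 7, 11}.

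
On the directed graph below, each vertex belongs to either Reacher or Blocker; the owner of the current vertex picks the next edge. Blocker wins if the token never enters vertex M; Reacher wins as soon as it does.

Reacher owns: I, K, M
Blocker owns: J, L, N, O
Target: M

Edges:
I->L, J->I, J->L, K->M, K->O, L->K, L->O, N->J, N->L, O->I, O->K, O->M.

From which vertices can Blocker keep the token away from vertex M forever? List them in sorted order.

A0 = {M}
A1: add {K} — K (Reacher) has K→M.
A2 = A1; e.g. I (Reacher) has no edge into A1. Fixed point.
Reacher's attractor = {K, M}; Blocker avoids the target exactly from the complement.

I, J, L, N, O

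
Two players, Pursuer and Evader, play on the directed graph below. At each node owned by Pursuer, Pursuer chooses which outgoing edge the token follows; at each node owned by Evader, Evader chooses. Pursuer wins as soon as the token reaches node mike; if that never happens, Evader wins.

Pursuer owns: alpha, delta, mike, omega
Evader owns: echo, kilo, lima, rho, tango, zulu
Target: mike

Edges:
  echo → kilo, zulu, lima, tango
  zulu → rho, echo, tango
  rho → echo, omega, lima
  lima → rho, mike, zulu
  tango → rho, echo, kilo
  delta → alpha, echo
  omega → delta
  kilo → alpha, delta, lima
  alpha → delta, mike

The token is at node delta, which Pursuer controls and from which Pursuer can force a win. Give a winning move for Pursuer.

alpha

A0 = {mike}
A1: add {alpha} — alpha (Pursuer) has alpha→mike.
A2: add {delta} — delta (Pursuer) has delta→alpha.
A3: add {omega} — omega (Pursuer) has omega→delta.
A4 = A3; e.g. rho (Evader) can still go to echo. Fixed point.
From delta, successor alpha is in the attractor (rank 1); the other successor echo is not.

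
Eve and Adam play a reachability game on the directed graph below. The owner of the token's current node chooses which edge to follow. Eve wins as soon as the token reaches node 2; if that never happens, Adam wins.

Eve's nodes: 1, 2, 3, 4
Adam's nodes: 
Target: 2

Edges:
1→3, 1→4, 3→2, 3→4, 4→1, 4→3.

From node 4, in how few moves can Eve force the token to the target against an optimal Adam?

2

A0 = {2}
A1: add {3} — 3 (Eve) has 3→2.
A2: add {1, 4} — 1 (Eve) has 1→3; 4 (Eve) has 4→3.
A2 = all vertices. Fixed point.
4 enters the attractor at level 2, so Eve can force the target in 2 moves from there.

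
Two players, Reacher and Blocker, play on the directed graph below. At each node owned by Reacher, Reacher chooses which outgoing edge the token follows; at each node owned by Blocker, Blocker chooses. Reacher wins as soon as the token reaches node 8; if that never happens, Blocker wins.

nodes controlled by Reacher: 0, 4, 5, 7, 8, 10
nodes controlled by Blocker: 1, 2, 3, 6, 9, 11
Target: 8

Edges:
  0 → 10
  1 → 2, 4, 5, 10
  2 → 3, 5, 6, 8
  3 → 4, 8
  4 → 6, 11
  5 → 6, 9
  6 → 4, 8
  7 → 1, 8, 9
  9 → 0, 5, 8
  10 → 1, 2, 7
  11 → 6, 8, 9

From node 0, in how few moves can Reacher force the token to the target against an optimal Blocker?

A0 = {8}
A1: add {7} — 7 (Reacher) has 7→8.
A2: add {10} — 10 (Reacher) has 10→7.
A3: add {0} — 0 (Reacher) has 0→10.
A4 = A3; e.g. 1 (Blocker) can still go to 2. Fixed point.
0 enters the attractor at level 3, so Reacher can force the target in 3 moves from there.

3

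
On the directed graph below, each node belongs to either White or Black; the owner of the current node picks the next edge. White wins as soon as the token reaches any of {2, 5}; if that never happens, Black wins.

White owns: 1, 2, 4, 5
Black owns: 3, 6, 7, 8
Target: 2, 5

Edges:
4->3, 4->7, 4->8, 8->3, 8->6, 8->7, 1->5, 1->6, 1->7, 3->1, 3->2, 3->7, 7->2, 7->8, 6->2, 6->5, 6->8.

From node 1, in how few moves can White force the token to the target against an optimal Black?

A0 = {2, 5}
A1: add {1} — 1 (White) has 1→5.
A2 = A1; e.g. 3 (Black) can still go to 7. Fixed point.
1 enters the attractor at level 1, so White can force the target in 1 move from there.

1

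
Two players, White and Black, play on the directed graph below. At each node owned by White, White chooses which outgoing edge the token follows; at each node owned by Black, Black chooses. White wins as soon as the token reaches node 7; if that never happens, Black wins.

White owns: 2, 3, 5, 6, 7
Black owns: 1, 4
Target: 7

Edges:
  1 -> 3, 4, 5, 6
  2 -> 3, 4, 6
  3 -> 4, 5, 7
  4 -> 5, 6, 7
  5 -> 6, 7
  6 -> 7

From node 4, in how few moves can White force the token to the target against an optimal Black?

2

A0 = {7}
A1: add {3, 5, 6} — 3 (White) has 3→7; 5 (White) has 5→7; 6 (White) has 6→7.
A2: add {2, 4} — 2 (White) has 2→3; 4 (Black): all of {5, 6, 7} already in.
4 enters the attractor at level 2, so White can force the target in 2 moves from there.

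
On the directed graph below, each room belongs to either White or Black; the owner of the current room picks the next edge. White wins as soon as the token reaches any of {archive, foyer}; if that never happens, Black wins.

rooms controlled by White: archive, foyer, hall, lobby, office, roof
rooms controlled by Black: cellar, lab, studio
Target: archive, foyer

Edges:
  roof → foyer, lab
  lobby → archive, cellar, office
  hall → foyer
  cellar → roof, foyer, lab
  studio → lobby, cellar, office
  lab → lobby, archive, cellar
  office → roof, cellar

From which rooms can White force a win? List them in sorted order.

archive, foyer, hall, lobby, office, roof

A0 = {archive, foyer}
A1: add {hall, lobby, roof} — roof (White) has roof→foyer; lobby (White) has lobby→archive; hall (White) has hall→foyer.
A2: add {office} — office (White) has office→roof.
A3 = A2; e.g. cellar (Black) can still go to lab. Fixed point.
White's winning region = {archive, foyer, hall, lobby, office, roof}.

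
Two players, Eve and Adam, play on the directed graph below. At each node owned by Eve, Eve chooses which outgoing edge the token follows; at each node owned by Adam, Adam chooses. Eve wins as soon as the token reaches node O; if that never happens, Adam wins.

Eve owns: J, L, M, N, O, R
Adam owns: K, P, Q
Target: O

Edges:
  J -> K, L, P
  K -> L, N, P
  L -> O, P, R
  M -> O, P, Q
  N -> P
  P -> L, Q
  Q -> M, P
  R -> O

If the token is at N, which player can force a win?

Adam

A0 = {O}
A1: add {L, M, R} — L (Eve) has L→O; M (Eve) has M→O; R (Eve) has R→O.
A2: add {J} — J (Eve) has J→L.
A3 = A2; e.g. K (Adam) can still go to N. Fixed point.
N never enters the attractor, so Adam can avoid the target forever.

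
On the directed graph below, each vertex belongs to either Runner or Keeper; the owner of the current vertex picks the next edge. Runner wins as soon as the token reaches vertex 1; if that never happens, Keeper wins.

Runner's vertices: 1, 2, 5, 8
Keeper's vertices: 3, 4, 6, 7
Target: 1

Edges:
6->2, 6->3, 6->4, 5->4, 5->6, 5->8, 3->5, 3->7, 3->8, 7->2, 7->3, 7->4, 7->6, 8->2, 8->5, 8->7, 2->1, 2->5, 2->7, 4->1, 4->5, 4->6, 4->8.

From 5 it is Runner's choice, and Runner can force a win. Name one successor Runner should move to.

8

A0 = {1}
A1: add {2} — 2 (Runner) has 2→1.
A2: add {8} — 8 (Runner) has 8→2.
A3: add {5} — 5 (Runner) has 5→8.
A4 = A3; e.g. 3 (Keeper) can still go to 7. Fixed point.
From 5, successor 8 is in the attractor (rank 2); the other successors 4, 6 are not.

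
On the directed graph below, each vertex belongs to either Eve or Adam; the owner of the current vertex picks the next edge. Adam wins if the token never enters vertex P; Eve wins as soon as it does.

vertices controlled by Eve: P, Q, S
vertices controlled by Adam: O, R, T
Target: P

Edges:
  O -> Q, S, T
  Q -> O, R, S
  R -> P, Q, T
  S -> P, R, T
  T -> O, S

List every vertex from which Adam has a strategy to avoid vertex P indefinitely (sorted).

A0 = {P}
A1: add {S} — S (Eve) has S→P.
A2: add {Q} — Q (Eve) has Q→S.
A3 = A2; e.g. O (Adam) can still go to T. Fixed point.
Eve's attractor = {P, Q, S}; Adam avoids the target exactly from the complement.

O, R, T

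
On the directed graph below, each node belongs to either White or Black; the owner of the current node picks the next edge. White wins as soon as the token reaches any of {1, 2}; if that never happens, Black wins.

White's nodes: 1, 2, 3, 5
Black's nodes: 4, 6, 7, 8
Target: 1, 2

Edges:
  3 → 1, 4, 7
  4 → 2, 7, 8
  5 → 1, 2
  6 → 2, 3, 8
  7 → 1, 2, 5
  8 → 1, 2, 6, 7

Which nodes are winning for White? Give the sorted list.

1, 2, 3, 5, 7

A0 = {1, 2}
A1: add {3, 5} — 3 (White) has 3→1; 5 (White) has 5→1.
A2: add {7} — 7 (Black): all of {1, 2, 5} already in.
A3 = A2; e.g. 4 (Black) can still go to 8. Fixed point.
White's winning region = {1, 2, 3, 5, 7}.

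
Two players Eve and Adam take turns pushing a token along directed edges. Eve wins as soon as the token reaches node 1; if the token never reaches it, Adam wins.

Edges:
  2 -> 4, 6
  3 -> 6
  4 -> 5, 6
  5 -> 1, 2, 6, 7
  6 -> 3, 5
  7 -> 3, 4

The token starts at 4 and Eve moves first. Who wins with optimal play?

Adam

Track states (vertex, player-to-move).
A0 = {(1,Eve), (1,Adam)}
A1: add {(5,Eve)}.
A2 = A1; e.g. (2,Eve) stays out. (4,Eve) never enters ⇒ Adam avoids the target.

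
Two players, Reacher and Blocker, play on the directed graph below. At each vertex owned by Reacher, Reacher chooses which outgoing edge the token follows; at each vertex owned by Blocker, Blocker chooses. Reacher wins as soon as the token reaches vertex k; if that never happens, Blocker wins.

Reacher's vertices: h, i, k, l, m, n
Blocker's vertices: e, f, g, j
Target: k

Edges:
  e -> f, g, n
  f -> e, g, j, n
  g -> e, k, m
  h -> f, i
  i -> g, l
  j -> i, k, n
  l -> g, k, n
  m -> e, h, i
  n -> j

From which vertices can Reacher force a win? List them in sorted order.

h, i, k, l, m

A0 = {k}
A1: add {l} — l (Reacher) has l→k.
A2: add {i} — i (Reacher) has i→l.
A3: add {h, m} — h (Reacher) has h→i; m (Reacher) has m→i.
A4 = A3; e.g. e (Blocker) can still go to f. Fixed point.
Reacher's winning region = {h, i, k, l, m}.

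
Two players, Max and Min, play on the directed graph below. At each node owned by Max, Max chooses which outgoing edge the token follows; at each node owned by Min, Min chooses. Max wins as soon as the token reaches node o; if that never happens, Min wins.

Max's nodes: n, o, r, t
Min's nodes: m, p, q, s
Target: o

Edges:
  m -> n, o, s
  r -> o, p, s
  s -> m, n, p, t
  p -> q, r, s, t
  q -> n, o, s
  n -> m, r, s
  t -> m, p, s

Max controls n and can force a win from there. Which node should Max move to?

r

A0 = {o}
A1: add {r} — r (Max) has r→o.
A2: add {n} — n (Max) has n→r.
A3 = A2; e.g. m (Min) can still go to s. Fixed point.
From n, successor r is in the attractor (rank 1); the other successors m, s are not.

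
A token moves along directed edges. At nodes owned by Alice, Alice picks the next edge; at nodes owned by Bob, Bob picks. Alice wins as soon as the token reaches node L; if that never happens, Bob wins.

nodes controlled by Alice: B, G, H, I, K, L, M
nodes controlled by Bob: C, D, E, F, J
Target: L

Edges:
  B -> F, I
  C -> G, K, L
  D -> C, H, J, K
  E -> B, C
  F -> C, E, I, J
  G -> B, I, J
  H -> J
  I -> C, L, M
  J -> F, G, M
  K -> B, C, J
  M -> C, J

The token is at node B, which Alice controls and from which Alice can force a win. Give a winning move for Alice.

A0 = {L}
A1: add {I} — I (Alice) has I→L.
A2: add {B, G} — B (Alice) has B→I; G (Alice) has G→I.
A3: add {K} — K (Alice) has K→B.
A4: add {C} — C (Bob): all of {G, K, L} already in.
A5: add {E, M} — E (Bob): all of {B, C} already in; M (Alice) has M→C.
A6 = A5; e.g. D (Bob) can still go to H. Fixed point.
From B, successor I is in the attractor (rank 1); the other successor F is not.

I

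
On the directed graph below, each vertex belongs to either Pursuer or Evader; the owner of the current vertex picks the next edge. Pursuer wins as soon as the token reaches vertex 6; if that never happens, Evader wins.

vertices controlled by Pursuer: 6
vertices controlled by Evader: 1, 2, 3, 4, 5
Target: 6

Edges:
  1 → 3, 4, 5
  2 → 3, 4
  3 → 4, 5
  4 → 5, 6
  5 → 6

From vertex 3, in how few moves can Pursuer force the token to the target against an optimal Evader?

3

A0 = {6}
A1: add {5} — 5 (Evader): all of {6} already in.
A2: add {4} — 4 (Evader): all of {5, 6} already in.
A3: add {3} — 3 (Evader): all of {4, 5} already in.
3 enters the attractor at level 3, so Pursuer can force the target in 3 moves from there.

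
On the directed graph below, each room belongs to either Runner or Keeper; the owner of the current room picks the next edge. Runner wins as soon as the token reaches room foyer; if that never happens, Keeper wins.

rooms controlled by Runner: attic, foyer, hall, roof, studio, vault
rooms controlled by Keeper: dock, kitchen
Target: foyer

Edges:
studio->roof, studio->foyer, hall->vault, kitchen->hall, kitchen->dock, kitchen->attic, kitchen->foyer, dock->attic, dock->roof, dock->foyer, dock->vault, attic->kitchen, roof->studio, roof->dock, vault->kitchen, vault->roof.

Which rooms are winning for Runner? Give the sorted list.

foyer, hall, roof, studio, vault

A0 = {foyer}
A1: add {studio} — studio (Runner) has studio→foyer.
A2: add {roof} — roof (Runner) has roof→studio.
A3: add {vault} — vault (Runner) has vault→roof.
A4: add {hall} — hall (Runner) has hall→vault.
A5 = A4; e.g. kitchen (Keeper) can still go to dock. Fixed point.
Runner's winning region = {foyer, hall, roof, studio, vault}.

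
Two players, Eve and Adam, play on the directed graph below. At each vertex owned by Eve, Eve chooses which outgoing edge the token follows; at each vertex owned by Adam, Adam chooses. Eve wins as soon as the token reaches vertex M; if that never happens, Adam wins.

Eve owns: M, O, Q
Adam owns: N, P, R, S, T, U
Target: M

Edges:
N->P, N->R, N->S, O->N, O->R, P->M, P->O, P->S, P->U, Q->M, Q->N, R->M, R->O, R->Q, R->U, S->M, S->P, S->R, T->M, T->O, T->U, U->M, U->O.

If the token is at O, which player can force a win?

A0 = {M}
A1: add {Q} — Q (Eve) has Q→M.
A2 = A1; e.g. N (Adam) can still go to P. Fixed point.
O never enters the attractor, so Adam can avoid the target forever.

Adam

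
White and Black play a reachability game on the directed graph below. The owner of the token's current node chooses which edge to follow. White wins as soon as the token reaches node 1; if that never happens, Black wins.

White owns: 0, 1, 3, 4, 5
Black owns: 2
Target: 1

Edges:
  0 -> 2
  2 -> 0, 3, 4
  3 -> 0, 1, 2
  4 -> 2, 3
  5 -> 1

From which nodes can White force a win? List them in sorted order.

A0 = {1}
A1: add {3, 5} — 3 (White) has 3→1; 5 (White) has 5→1.
A2: add {4} — 4 (White) has 4→3.
A3 = A2; e.g. 0 (White) has no edge into A2. Fixed point.
White's winning region = {1, 3, 4, 5}.

1, 3, 4, 5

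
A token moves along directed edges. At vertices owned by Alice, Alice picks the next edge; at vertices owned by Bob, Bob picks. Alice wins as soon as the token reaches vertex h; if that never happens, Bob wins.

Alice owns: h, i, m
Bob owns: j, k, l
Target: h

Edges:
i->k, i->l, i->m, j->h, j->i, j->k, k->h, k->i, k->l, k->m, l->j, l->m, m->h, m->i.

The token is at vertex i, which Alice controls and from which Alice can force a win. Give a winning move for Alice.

A0 = {h}
A1: add {m} — m (Alice) has m→h.
A2: add {i} — i (Alice) has i→m.
A3 = A2; e.g. j (Bob) can still go to k. Fixed point.
From i, successor m is in the attractor (rank 1); the other successors k, l are not.

m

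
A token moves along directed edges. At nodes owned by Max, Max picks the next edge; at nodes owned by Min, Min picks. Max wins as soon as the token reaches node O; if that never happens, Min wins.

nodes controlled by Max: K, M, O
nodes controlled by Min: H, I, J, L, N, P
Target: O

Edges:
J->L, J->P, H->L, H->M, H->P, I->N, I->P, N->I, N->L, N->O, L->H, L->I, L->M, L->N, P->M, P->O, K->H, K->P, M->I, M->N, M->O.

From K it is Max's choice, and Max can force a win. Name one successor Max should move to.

A0 = {O}
A1: add {M} — M (Max) has M→O.
A2: add {P} — P (Min): all of {M, O} already in.
A3: add {K} — K (Max) has K→P.
A4 = A3; e.g. H (Min) can still go to L. Fixed point.
From K, successor P is in the attractor (rank 2); the other successor H is not.

P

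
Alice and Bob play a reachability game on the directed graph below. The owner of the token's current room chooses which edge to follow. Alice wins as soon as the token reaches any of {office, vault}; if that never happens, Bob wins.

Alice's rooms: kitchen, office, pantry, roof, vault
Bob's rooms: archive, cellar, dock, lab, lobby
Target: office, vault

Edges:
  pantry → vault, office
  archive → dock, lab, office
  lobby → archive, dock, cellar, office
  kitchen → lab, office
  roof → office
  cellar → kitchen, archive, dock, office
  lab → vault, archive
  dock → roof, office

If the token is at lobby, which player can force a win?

Bob

A0 = {office, vault}
A1: add {kitchen, pantry, roof} — pantry (Alice) has pantry→vault; kitchen (Alice) has kitchen→office; roof (Alice) has roof→office.
A2: add {dock} — dock (Bob): all of {roof, office} already in.
A3 = A2; e.g. lobby (Bob) can still go to archive. Fixed point.
lobby never enters the attractor, so Bob can avoid the target forever.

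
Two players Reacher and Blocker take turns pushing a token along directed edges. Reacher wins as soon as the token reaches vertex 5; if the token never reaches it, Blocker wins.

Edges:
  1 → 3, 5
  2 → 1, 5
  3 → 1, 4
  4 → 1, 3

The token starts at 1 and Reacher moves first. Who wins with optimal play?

Reacher

Track states (vertex, player-to-move).
A0 = {(5,Reacher), (5,Blocker)}
A1: add {(1,Reacher), (2,Reacher)}.
(1,Reacher) ∈ A1 ⇒ Reacher forces the target.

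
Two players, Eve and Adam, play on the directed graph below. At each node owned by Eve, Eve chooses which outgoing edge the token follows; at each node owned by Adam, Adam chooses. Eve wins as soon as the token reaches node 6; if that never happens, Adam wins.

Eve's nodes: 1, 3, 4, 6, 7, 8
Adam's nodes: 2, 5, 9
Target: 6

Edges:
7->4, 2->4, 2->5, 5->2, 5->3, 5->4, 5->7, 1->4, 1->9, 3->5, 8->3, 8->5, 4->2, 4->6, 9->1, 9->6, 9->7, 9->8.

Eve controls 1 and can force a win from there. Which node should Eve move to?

A0 = {6}
A1: add {4} — 4 (Eve) has 4→6.
A2: add {1, 7} — 1 (Eve) has 1→4; 7 (Eve) has 7→4.
A3 = A2; e.g. 2 (Adam) can still go to 5. Fixed point.
From 1, successor 4 is in the attractor (rank 1); the other successor 9 is not.

4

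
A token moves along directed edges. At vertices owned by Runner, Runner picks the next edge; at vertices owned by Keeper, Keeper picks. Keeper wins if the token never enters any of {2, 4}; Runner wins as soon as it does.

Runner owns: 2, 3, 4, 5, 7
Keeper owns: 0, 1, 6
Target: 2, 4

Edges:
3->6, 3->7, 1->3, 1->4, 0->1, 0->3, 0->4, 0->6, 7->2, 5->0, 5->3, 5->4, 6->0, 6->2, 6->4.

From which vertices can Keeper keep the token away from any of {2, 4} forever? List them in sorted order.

0, 6

A0 = {2, 4}
A1: add {5, 7} — 5 (Runner) has 5→4; 7 (Runner) has 7→2.
A2: add {3} — 3 (Runner) has 3→7.
A3: add {1} — 1 (Keeper): all of {3, 4} already in.
A4 = A3; e.g. 0 (Keeper) can still go to 6. Fixed point.
Runner's attractor = {1, 2, 3, 4, 5, 7}; Keeper avoids the target exactly from the complement.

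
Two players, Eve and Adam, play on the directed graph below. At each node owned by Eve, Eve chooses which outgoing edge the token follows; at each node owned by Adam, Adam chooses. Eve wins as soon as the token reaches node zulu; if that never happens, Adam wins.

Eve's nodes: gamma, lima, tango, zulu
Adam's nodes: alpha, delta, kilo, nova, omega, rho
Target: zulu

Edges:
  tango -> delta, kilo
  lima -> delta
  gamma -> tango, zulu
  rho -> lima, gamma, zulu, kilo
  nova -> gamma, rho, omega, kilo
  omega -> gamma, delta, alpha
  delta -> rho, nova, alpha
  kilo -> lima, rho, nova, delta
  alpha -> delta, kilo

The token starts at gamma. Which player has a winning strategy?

Eve

A0 = {zulu}
A1: add {gamma} — gamma (Eve) has gamma→zulu.
A2 = A1; e.g. tango (Eve) has no edge into A1. Fixed point.
gamma ∈ A1, so Eve can force the target.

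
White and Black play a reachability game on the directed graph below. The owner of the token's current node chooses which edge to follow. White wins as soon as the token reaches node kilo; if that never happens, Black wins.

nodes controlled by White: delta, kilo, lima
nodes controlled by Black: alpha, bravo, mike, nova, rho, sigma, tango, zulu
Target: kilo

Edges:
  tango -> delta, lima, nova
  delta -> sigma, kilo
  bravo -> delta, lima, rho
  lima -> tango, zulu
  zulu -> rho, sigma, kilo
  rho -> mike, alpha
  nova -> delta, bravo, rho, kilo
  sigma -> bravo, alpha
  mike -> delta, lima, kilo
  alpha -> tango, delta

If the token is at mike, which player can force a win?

A0 = {kilo}
A1: add {delta} — delta (White) has delta→kilo.
A2 = A1; e.g. tango (Black) can still go to lima. Fixed point.
mike never enters the attractor, so Black can avoid the target forever.

Black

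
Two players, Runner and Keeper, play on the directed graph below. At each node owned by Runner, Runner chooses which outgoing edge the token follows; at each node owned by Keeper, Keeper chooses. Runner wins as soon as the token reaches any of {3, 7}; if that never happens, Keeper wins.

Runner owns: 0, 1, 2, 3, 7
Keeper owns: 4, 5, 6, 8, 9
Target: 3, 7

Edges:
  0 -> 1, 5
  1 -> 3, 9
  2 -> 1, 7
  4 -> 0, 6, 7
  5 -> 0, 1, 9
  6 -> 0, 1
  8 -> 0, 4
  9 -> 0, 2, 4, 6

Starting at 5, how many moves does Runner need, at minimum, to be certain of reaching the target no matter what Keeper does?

6

A0 = {3, 7}
A1: add {1, 2} — 1 (Runner) has 1→3; 2 (Runner) has 2→7.
A2: add {0} — 0 (Runner) has 0→1.
A3: add {6} — 6 (Keeper): all of {0, 1} already in.
A4: add {4} — 4 (Keeper): all of {0, 6, 7} already in.
A5: add {8, 9} — 8 (Keeper): all of {0, 4} already in; 9 (Keeper): all of {0, 2, 4, 6} already in.
A6: add {5} — 5 (Keeper): all of {0, 1, 9} already in.
A6 = all vertices. Fixed point.
5 enters the attractor at level 6, so Runner can force the target in 6 moves from there.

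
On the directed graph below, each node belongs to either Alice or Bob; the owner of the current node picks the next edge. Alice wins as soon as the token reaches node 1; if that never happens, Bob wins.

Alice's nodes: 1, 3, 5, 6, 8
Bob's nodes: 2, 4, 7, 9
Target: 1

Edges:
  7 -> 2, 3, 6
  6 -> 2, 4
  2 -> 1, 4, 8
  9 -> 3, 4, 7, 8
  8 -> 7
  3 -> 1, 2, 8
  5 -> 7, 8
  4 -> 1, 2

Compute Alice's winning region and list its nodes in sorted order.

1, 3

A0 = {1}
A1: add {3} — 3 (Alice) has 3→1.
A2 = A1; e.g. 2 (Bob) can still go to 4. Fixed point.
Alice's winning region = {1, 3}.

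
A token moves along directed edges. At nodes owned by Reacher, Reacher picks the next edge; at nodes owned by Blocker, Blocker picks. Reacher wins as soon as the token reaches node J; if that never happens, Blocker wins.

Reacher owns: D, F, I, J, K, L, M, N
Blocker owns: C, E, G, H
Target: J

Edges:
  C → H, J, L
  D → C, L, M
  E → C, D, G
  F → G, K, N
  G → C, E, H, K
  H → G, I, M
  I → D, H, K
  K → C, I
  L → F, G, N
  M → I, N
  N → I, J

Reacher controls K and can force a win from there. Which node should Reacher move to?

A0 = {J}
A1: add {N} — N (Reacher) has N→J.
A2: add {F, L, M} — F (Reacher) has F→N; L (Reacher) has L→N; M (Reacher) has M→N.
A3: add {D} — D (Reacher) has D→L.
A4: add {I} — I (Reacher) has I→D.
A5: add {K} — K (Reacher) has K→I.
A6 = A5; e.g. C (Blocker) can still go to H. Fixed point.
From K, successor I is in the attractor (rank 4); the other successor C is not.

I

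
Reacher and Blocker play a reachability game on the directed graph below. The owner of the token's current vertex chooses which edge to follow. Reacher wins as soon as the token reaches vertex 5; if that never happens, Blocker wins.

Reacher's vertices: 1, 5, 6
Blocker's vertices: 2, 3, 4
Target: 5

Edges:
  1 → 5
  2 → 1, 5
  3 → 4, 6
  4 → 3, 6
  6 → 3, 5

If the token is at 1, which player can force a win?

Reacher

A0 = {5}
A1: add {1, 6} — 1 (Reacher) has 1→5; 6 (Reacher) has 6→5.
1 ∈ A1, so Reacher can force the target.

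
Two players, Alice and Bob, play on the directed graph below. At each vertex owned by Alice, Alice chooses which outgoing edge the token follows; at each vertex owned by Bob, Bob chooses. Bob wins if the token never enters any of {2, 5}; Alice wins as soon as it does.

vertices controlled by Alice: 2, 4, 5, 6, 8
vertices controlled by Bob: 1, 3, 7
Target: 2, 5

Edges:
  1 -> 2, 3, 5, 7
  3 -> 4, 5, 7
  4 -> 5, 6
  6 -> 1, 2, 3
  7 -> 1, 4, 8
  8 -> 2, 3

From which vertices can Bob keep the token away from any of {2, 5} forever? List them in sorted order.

A0 = {2, 5}
A1: add {4, 6, 8} — 4 (Alice) has 4→5; 6 (Alice) has 6→2; 8 (Alice) has 8→2.
A2 = A1; e.g. 1 (Bob) can still go to 3. Fixed point.
Alice's attractor = {2, 4, 5, 6, 8}; Bob avoids the target exactly from the complement.

1, 3, 7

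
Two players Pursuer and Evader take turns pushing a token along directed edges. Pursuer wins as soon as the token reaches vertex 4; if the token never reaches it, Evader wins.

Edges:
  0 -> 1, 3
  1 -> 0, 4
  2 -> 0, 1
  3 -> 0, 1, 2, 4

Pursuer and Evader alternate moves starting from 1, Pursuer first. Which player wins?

Track states (vertex, player-to-move).
A0 = {(4,Pursuer), (4,Evader)}
A1: add {(1,Pursuer), (3,Pursuer)}.
(1,Pursuer) ∈ A1 ⇒ Pursuer forces the target.

Pursuer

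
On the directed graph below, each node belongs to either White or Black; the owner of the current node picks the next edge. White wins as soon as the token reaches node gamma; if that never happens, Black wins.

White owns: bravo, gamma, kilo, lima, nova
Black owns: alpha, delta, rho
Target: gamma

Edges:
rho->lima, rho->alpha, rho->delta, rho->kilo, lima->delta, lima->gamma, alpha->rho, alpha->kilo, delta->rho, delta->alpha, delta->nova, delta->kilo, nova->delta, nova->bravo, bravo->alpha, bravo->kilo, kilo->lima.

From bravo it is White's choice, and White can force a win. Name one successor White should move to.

A0 = {gamma}
A1: add {lima} — lima (White) has lima→gamma.
A2: add {kilo} — kilo (White) has kilo→lima.
A3: add {bravo} — bravo (White) has bravo→kilo.
A4: add {nova} — nova (White) has nova→bravo.
A5 = A4; e.g. rho (Black) can still go to alpha. Fixed point.
From bravo, successor kilo is in the attractor (rank 2); the other successor alpha is not.

kilo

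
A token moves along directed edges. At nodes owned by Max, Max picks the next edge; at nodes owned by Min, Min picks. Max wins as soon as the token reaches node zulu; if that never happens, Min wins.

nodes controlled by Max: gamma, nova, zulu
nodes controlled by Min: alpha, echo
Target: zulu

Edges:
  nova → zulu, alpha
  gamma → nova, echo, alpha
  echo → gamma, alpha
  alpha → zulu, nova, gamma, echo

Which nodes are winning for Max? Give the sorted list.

A0 = {zulu}
A1: add {nova} — nova (Max) has nova→zulu.
A2: add {gamma} — gamma (Max) has gamma→nova.
A3 = A2; e.g. echo (Min) can still go to alpha. Fixed point.
Max's winning region = {gamma, nova, zulu}.

gamma, nova, zulu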